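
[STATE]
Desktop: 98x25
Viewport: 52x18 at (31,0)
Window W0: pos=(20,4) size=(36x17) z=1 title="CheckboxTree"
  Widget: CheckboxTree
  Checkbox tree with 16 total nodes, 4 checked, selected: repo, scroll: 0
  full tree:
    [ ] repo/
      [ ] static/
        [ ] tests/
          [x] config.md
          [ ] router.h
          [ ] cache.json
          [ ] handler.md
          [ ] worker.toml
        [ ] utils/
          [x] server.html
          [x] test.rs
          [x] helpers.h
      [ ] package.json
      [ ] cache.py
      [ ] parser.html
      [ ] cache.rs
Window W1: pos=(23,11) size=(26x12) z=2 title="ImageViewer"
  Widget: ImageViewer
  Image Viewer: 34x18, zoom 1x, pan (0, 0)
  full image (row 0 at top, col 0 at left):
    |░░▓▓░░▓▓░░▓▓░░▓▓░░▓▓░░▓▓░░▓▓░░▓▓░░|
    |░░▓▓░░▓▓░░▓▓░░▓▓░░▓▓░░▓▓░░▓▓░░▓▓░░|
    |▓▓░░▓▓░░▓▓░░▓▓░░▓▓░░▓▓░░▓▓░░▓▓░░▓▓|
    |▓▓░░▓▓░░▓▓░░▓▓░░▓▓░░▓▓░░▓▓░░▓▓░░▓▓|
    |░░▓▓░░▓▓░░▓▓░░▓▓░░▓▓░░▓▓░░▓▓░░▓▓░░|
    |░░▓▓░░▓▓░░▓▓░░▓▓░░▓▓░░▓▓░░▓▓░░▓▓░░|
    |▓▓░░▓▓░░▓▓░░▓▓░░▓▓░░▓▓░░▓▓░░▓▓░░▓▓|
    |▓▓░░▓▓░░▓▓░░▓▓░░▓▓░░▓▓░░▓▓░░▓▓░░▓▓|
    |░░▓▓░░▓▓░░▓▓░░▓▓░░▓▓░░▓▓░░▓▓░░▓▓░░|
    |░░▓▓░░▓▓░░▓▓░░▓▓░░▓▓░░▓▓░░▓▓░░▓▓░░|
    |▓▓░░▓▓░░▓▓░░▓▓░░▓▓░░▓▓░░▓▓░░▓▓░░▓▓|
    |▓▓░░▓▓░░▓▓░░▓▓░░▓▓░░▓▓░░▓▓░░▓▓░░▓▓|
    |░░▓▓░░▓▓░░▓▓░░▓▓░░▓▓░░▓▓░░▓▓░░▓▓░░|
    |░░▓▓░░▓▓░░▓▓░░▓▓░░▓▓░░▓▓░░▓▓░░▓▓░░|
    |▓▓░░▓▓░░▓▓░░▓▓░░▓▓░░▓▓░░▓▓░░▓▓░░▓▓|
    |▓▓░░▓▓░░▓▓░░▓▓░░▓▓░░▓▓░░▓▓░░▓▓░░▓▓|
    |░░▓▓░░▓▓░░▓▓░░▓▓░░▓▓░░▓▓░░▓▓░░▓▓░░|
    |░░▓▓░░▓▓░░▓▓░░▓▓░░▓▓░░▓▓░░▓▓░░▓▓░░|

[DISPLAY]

                                                    
                                                    
                                                    
                                                    
━━━━━━━━━━━━━━━━━━━━━━━━┓                           
ree                     ┃                           
────────────────────────┨                           
                        ┃                           
tic/                    ┃                           
ests/                   ┃                           
 config.md              ┃                           
━━━━━━━━━━━━━━━━━┓      ┃                           
iewer            ┃      ┃                           
─────────────────┨      ┃                           
▓░░▓▓░░▓▓░░▓▓░░▓▓┃      ┃                           
▓░░▓▓░░▓▓░░▓▓░░▓▓┃      ┃                           
░▓▓░░▓▓░░▓▓░░▓▓░░┃      ┃                           
░▓▓░░▓▓░░▓▓░░▓▓░░┃      ┃                           


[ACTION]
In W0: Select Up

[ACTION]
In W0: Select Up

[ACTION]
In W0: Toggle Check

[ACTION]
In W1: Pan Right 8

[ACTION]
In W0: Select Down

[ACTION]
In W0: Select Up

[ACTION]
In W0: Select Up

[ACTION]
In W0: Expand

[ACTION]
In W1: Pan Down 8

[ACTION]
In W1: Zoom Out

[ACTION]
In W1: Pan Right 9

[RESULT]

                                                    
                                                    
                                                    
                                                    
━━━━━━━━━━━━━━━━━━━━━━━━┓                           
ree                     ┃                           
────────────────────────┨                           
                        ┃                           
tic/                    ┃                           
ests/                   ┃                           
 config.md              ┃                           
━━━━━━━━━━━━━━━━━┓      ┃                           
iewer            ┃      ┃                           
─────────────────┨      ┃                           
░░▓▓░░▓▓░░       ┃      ┃                           
░░▓▓░░▓▓░░       ┃      ┃                           
▓▓░░▓▓░░▓▓       ┃      ┃                           
▓▓░░▓▓░░▓▓       ┃      ┃                           


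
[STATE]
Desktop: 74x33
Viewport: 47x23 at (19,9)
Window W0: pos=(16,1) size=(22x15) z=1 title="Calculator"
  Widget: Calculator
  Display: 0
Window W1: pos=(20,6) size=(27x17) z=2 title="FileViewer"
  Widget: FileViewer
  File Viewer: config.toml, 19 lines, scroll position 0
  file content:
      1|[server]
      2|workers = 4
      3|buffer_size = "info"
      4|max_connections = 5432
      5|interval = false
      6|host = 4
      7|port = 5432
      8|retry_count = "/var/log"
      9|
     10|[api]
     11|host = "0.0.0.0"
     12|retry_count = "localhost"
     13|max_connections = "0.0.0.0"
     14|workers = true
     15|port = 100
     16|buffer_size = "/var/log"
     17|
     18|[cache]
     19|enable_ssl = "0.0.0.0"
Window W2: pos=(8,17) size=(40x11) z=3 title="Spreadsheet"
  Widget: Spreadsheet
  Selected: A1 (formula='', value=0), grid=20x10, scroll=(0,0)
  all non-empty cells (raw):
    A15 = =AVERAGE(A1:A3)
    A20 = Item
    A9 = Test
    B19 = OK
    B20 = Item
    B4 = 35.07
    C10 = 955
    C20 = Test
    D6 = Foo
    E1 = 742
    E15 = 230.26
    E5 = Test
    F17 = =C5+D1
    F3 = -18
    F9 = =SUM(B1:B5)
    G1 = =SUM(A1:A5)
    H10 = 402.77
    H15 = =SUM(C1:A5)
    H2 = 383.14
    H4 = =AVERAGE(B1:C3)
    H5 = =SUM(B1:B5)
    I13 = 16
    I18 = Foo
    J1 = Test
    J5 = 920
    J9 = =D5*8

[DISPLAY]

─┃[server]                ▲┃                   
1┃workers = 4             █┃                   
─┃buffer_size = "info"    ░┃                   
0┃max_connections = 5432  ░┃                   
─┃interval = false        ░┃                   
C┃host = 4                ░┃                   
━┃port = 5432             ░┃                   
 ┃retry_count = "/var/log"░┃                   
━━━━━━━━━━━━━━━━━━━━━━━━━━━━┓                  
et                          ┃                  
────────────────────────────┨                  
                            ┃                  
     B       C       D      ┃                  
----------------------------┃                  
0]       0       0       0  ┃                  
 0       0       0       0  ┃                  
 0       0       0       0  ┃                  
 0   35.07       0       0  ┃                  
━━━━━━━━━━━━━━━━━━━━━━━━━━━━┛                  
                                               
                                               
                                               
                                               


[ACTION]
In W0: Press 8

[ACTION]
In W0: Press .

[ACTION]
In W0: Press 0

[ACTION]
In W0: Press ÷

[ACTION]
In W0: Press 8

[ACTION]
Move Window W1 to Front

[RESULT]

─┃[server]                ▲┃                   
1┃workers = 4             █┃                   
─┃buffer_size = "info"    ░┃                   
0┃max_connections = 5432  ░┃                   
─┃interval = false        ░┃                   
C┃host = 4                ░┃                   
━┃port = 5432             ░┃                   
 ┃retry_count = "/var/log"░┃                   
━┃                        ░┃┓                  
e┃[api]                   ░┃┃                  
─┃host = "0.0.0.0"        ░┃┨                  
 ┃retry_count = "localhost░┃┃                  
 ┃max_connections = "0.0.0▼┃┃                  
-┗━━━━━━━━━━━━━━━━━━━━━━━━━┛┃                  
0]       0       0       0  ┃                  
 0       0       0       0  ┃                  
 0       0       0       0  ┃                  
 0   35.07       0       0  ┃                  
━━━━━━━━━━━━━━━━━━━━━━━━━━━━┛                  
                                               
                                               
                                               
                                               


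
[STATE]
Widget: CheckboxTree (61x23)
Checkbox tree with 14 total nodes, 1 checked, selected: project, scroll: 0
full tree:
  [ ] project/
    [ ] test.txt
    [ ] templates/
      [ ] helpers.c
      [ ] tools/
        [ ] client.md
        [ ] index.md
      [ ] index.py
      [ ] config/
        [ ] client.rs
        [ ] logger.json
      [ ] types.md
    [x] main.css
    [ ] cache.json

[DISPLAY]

>[-] project/                                                
   [ ] test.txt                                              
   [ ] templates/                                            
     [ ] helpers.c                                           
     [ ] tools/                                              
       [ ] client.md                                         
       [ ] index.md                                          
     [ ] index.py                                            
     [ ] config/                                             
       [ ] client.rs                                         
       [ ] logger.json                                       
     [ ] types.md                                            
   [x] main.css                                              
   [ ] cache.json                                            
                                                             
                                                             
                                                             
                                                             
                                                             
                                                             
                                                             
                                                             
                                                             


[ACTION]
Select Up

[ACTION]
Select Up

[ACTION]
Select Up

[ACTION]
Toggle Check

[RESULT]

>[x] project/                                                
   [x] test.txt                                              
   [x] templates/                                            
     [x] helpers.c                                           
     [x] tools/                                              
       [x] client.md                                         
       [x] index.md                                          
     [x] index.py                                            
     [x] config/                                             
       [x] client.rs                                         
       [x] logger.json                                       
     [x] types.md                                            
   [x] main.css                                              
   [x] cache.json                                            
                                                             
                                                             
                                                             
                                                             
                                                             
                                                             
                                                             
                                                             
                                                             


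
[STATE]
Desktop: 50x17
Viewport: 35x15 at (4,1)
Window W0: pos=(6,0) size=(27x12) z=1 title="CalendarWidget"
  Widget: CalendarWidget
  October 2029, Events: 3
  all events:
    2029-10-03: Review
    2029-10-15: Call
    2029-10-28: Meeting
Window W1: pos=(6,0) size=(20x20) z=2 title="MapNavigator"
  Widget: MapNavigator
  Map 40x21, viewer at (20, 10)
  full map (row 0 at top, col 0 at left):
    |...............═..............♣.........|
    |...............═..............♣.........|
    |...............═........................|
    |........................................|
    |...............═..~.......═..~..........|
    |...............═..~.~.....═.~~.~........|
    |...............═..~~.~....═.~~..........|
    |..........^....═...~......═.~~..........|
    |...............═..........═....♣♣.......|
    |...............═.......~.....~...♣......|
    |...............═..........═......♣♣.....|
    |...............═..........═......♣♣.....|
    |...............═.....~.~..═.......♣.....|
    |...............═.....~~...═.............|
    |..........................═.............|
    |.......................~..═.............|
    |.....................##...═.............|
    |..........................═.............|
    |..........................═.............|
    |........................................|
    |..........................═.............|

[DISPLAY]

  ┃ MapNavigator     ┃      ┃      
  ┠──────────────────┨──────┨      
  ┃....═.............┃      ┃      
  ┃..................┃u     ┃      
  ┃....═..~.......═..┃ 7    ┃      
  ┃....═..~.~.....═.~┃4     ┃      
  ┃....═..~~.~....═.~┃21    ┃      
  ┃....═...~......═.~┃8*    ┃      
  ┃....═..........═..┃      ┃      
  ┃....═.......~.....┃      ┃      
  ┃....═....@.....═..┃━━━━━━┛      
  ┃....═..........═..┃             
  ┃....═.....~.~..═..┃             
  ┃....═.....~~...═..┃             
  ┃...............═..┃             


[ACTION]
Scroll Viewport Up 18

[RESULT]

  ┏━━━━━━━━━━━━━━━━━━┓━━━━━━┓      
  ┃ MapNavigator     ┃      ┃      
  ┠──────────────────┨──────┨      
  ┃....═.............┃      ┃      
  ┃..................┃u     ┃      
  ┃....═..~.......═..┃ 7    ┃      
  ┃....═..~.~.....═.~┃4     ┃      
  ┃....═..~~.~....═.~┃21    ┃      
  ┃....═...~......═.~┃8*    ┃      
  ┃....═..........═..┃      ┃      
  ┃....═.......~.....┃      ┃      
  ┃....═....@.....═..┃━━━━━━┛      
  ┃....═..........═..┃             
  ┃....═.....~.~..═..┃             
  ┃....═.....~~...═..┃             


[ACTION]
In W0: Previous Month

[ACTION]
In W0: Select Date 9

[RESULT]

  ┏━━━━━━━━━━━━━━━━━━┓━━━━━━┓      
  ┃ MapNavigator     ┃      ┃      
  ┠──────────────────┨──────┨      
  ┃....═.............┃9     ┃      
  ┃..................┃u     ┃      
  ┃....═..~.......═..┃2     ┃      
  ┃....═..~.~.....═.~┃ 9]   ┃      
  ┃....═..~~.~....═.~┃6     ┃      
  ┃....═...~......═.~┃3     ┃      
  ┃....═..........═..┃0     ┃      
  ┃....═.......~.....┃      ┃      
  ┃....═....@.....═..┃━━━━━━┛      
  ┃....═..........═..┃             
  ┃....═.....~.~..═..┃             
  ┃....═.....~~...═..┃             


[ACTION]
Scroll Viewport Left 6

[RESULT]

      ┏━━━━━━━━━━━━━━━━━━┓━━━━━━┓  
      ┃ MapNavigator     ┃      ┃  
      ┠──────────────────┨──────┨  
      ┃....═.............┃9     ┃  
      ┃..................┃u     ┃  
      ┃....═..~.......═..┃2     ┃  
      ┃....═..~.~.....═.~┃ 9]   ┃  
      ┃....═..~~.~....═.~┃6     ┃  
      ┃....═...~......═.~┃3     ┃  
      ┃....═..........═..┃0     ┃  
      ┃....═.......~.....┃      ┃  
      ┃....═....@.....═..┃━━━━━━┛  
      ┃....═..........═..┃         
      ┃....═.....~.~..═..┃         
      ┃....═.....~~...═..┃         


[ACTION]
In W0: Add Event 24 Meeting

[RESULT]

      ┏━━━━━━━━━━━━━━━━━━┓━━━━━━┓  
      ┃ MapNavigator     ┃      ┃  
      ┠──────────────────┨──────┨  
      ┃....═.............┃9     ┃  
      ┃..................┃u     ┃  
      ┃....═..~.......═..┃2     ┃  
      ┃....═..~.~.....═.~┃ 9]   ┃  
      ┃....═..~~.~....═.~┃6     ┃  
      ┃....═...~......═.~┃3     ┃  
      ┃....═..........═..┃30    ┃  
      ┃....═.......~.....┃      ┃  
      ┃....═....@.....═..┃━━━━━━┛  
      ┃....═..........═..┃         
      ┃....═.....~.~..═..┃         
      ┃....═.....~~...═..┃         


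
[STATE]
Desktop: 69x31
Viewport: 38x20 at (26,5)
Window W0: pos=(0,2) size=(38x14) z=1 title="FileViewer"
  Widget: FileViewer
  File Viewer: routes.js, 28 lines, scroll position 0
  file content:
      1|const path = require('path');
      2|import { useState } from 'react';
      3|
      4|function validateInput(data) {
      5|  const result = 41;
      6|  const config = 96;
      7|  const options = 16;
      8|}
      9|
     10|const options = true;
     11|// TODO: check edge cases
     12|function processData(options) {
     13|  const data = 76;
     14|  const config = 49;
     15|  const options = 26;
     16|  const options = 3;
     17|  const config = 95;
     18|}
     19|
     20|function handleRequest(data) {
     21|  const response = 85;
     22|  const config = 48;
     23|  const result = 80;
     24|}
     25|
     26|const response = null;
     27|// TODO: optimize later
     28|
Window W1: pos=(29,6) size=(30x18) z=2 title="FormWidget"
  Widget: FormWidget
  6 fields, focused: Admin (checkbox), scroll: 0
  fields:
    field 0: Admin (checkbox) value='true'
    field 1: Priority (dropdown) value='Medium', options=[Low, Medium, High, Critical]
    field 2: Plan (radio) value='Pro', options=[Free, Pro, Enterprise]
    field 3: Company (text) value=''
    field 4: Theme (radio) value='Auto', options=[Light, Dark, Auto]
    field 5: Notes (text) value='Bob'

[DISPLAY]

h');      ▲┃                          
're┏━━━━━━━━━━━━━━━━━━━━━━━━━━━━┓     
   ┃ FormWidget                 ┃     
ta)┠────────────────────────────┨     
   ┃> Admin:      [x]           ┃     
   ┃  Priority:   [Medium     ▼]┃     
   ┃  Plan:       ( ) Free  (●) ┃     
   ┃  Company:    [            ]┃     
   ┃  Theme:      ( ) Light  ( )┃     
   ┃  Notes:      [Bob         ]┃     
━━━┃                            ┃     
   ┃                            ┃     
   ┃                            ┃     
   ┃                            ┃     
   ┃                            ┃     
   ┃                            ┃     
   ┃                            ┃     
   ┃                            ┃     
   ┗━━━━━━━━━━━━━━━━━━━━━━━━━━━━┛     
                                      


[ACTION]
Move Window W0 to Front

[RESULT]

h');      ▲┃                          
'react';  █┃━━━━━━━━━━━━━━━━━━━━┓     
          ░┃get                 ┃     
ta) {     ░┃────────────────────┨     
          ░┃      [x]           ┃     
          ░┃ty:   [Medium     ▼]┃     
          ░┃      ( ) Free  (●) ┃     
          ░┃y:    [            ]┃     
          ░┃      ( ) Light  ( )┃     
          ▼┃      [Bob         ]┃     
━━━━━━━━━━━┛                    ┃     
   ┃                            ┃     
   ┃                            ┃     
   ┃                            ┃     
   ┃                            ┃     
   ┃                            ┃     
   ┃                            ┃     
   ┃                            ┃     
   ┗━━━━━━━━━━━━━━━━━━━━━━━━━━━━┛     
                                      


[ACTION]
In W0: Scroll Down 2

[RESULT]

          ▲┃                          
ta) {     █┃━━━━━━━━━━━━━━━━━━━━┓     
          ░┃get                 ┃     
          ░┃────────────────────┨     
          ░┃      [x]           ┃     
          ░┃ty:   [Medium     ▼]┃     
          ░┃      ( ) Free  (●) ┃     
          ░┃y:    [            ]┃     
          ░┃      ( ) Light  ( )┃     
ons) {    ▼┃      [Bob         ]┃     
━━━━━━━━━━━┛                    ┃     
   ┃                            ┃     
   ┃                            ┃     
   ┃                            ┃     
   ┃                            ┃     
   ┃                            ┃     
   ┃                            ┃     
   ┃                            ┃     
   ┗━━━━━━━━━━━━━━━━━━━━━━━━━━━━┛     
                                      


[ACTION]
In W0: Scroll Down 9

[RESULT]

ons) {    ▲┃                          
          ░┃━━━━━━━━━━━━━━━━━━━━┓     
          ░┃get                 ┃     
          ░┃────────────────────┨     
          ░┃      [x]           ┃     
          █┃ty:   [Medium     ▼]┃     
          ░┃      ( ) Free  (●) ┃     
          ░┃y:    [            ]┃     
ta) {     ░┃      ( ) Light  ( )┃     
          ▼┃      [Bob         ]┃     
━━━━━━━━━━━┛                    ┃     
   ┃                            ┃     
   ┃                            ┃     
   ┃                            ┃     
   ┃                            ┃     
   ┃                            ┃     
   ┃                            ┃     
   ┃                            ┃     
   ┗━━━━━━━━━━━━━━━━━━━━━━━━━━━━┛     
                                      


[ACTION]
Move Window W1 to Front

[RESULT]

ons) {    ▲┃                          
   ┏━━━━━━━━━━━━━━━━━━━━━━━━━━━━┓     
   ┃ FormWidget                 ┃     
   ┠────────────────────────────┨     
   ┃> Admin:      [x]           ┃     
   ┃  Priority:   [Medium     ▼]┃     
   ┃  Plan:       ( ) Free  (●) ┃     
   ┃  Company:    [            ]┃     
ta)┃  Theme:      ( ) Light  ( )┃     
   ┃  Notes:      [Bob         ]┃     
━━━┃                            ┃     
   ┃                            ┃     
   ┃                            ┃     
   ┃                            ┃     
   ┃                            ┃     
   ┃                            ┃     
   ┃                            ┃     
   ┃                            ┃     
   ┗━━━━━━━━━━━━━━━━━━━━━━━━━━━━┛     
                                      


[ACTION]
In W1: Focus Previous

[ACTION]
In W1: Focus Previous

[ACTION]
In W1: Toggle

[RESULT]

ons) {    ▲┃                          
   ┏━━━━━━━━━━━━━━━━━━━━━━━━━━━━┓     
   ┃ FormWidget                 ┃     
   ┠────────────────────────────┨     
   ┃  Admin:      [x]           ┃     
   ┃  Priority:   [Medium     ▼]┃     
   ┃  Plan:       ( ) Free  (●) ┃     
   ┃  Company:    [            ]┃     
ta)┃> Theme:      ( ) Light  ( )┃     
   ┃  Notes:      [Bob         ]┃     
━━━┃                            ┃     
   ┃                            ┃     
   ┃                            ┃     
   ┃                            ┃     
   ┃                            ┃     
   ┃                            ┃     
   ┃                            ┃     
   ┃                            ┃     
   ┗━━━━━━━━━━━━━━━━━━━━━━━━━━━━┛     
                                      


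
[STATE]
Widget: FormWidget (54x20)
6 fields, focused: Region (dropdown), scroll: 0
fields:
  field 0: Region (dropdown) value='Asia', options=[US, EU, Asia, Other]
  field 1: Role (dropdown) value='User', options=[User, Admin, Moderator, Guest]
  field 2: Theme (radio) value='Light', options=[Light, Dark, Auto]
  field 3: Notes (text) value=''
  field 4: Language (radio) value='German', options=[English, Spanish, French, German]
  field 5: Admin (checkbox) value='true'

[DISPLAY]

> Region:     [Asia                                 ▼]
  Role:       [User                                 ▼]
  Theme:      (●) Light  ( ) Dark  ( ) Auto           
  Notes:      [                                      ]
  Language:   ( ) English  ( ) Spanish  ( ) French  (●
  Admin:      [x]                                     
                                                      
                                                      
                                                      
                                                      
                                                      
                                                      
                                                      
                                                      
                                                      
                                                      
                                                      
                                                      
                                                      
                                                      


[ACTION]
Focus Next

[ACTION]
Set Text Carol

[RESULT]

  Region:     [Asia                                 ▼]
> Role:       [User                                 ▼]
  Theme:      (●) Light  ( ) Dark  ( ) Auto           
  Notes:      [                                      ]
  Language:   ( ) English  ( ) Spanish  ( ) French  (●
  Admin:      [x]                                     
                                                      
                                                      
                                                      
                                                      
                                                      
                                                      
                                                      
                                                      
                                                      
                                                      
                                                      
                                                      
                                                      
                                                      


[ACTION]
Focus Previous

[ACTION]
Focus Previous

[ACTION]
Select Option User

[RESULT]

  Region:     [Asia                                 ▼]
  Role:       [User                                 ▼]
  Theme:      (●) Light  ( ) Dark  ( ) Auto           
  Notes:      [                                      ]
  Language:   ( ) English  ( ) Spanish  ( ) French  (●
> Admin:      [x]                                     
                                                      
                                                      
                                                      
                                                      
                                                      
                                                      
                                                      
                                                      
                                                      
                                                      
                                                      
                                                      
                                                      
                                                      


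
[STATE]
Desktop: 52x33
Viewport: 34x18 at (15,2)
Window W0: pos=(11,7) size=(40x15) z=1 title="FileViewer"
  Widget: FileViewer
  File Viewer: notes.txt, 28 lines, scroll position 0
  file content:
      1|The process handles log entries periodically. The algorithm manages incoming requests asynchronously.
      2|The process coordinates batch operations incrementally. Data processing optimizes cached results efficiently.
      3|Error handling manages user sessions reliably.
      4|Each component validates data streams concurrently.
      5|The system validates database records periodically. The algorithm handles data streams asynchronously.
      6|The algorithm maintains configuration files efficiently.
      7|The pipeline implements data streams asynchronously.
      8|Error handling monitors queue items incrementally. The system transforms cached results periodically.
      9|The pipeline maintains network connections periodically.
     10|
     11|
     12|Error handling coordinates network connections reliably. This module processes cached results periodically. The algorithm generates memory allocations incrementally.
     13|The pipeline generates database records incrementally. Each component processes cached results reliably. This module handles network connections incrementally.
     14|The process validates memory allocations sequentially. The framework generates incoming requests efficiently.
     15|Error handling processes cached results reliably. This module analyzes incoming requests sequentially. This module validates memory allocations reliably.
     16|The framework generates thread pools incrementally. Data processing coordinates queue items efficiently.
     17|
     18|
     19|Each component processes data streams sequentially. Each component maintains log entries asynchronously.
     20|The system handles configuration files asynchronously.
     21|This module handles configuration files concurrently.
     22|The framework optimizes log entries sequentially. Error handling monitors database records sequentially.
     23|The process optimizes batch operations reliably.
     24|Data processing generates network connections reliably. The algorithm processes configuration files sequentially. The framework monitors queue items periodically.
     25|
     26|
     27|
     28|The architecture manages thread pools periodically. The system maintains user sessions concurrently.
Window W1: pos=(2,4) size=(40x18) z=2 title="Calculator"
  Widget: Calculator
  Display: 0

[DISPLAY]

                                  
                                  
━━━━━━━━━━━━━━━━━━━━━━━━━━┓       
                          ┃       
──────────────────────────┨       
                         0┃━━━━━━━
┬───┐                     ┃       
│ ÷ │                     ┃───────
┼───┤                     ┃s perio
│ × │                     ┃operati
┼───┤                     ┃ssions 
│ - │                     ┃streams
┼───┤                     ┃records
│ + │                     ┃uration
┼───┤                     ┃treams 
│ M+│                     ┃items i
┴───┘                     ┃ connec
                          ┃       


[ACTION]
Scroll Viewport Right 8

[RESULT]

                                  
                                  
━━━━━━━━━━━━━━━━━━━━━━━┓          
                       ┃          
───────────────────────┨          
                      0┃━━━━━━━━┓ 
─┐                     ┃        ┃ 
 │                     ┃────────┨ 
─┤                     ┃s perio▲┃ 
 │                     ┃operati█┃ 
─┤                     ┃ssions ░┃ 
 │                     ┃streams░┃ 
─┤                     ┃records░┃ 
 │                     ┃uration░┃ 
─┤                     ┃treams ░┃ 
+│                     ┃items i░┃ 
─┘                     ┃ connec░┃ 
                       ┃       ░┃ 


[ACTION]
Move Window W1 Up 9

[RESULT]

───────────────────────┨          
                      0┃          
─┐                     ┃          
 │                     ┃          
─┤                     ┃          
 │                     ┃━━━━━━━━┓ 
─┤                     ┃        ┃ 
 │                     ┃────────┨ 
─┤                     ┃s perio▲┃ 
 │                     ┃operati█┃ 
─┤                     ┃ssions ░┃ 
+│                     ┃streams░┃ 
─┘                     ┃records░┃ 
                       ┃uration░┃ 
                       ┃treams ░┃ 
━━━━━━━━━━━━━━━━━━━━━━━┛items i░┃ 
peline maintains network connec░┃ 
                               ░┃ 


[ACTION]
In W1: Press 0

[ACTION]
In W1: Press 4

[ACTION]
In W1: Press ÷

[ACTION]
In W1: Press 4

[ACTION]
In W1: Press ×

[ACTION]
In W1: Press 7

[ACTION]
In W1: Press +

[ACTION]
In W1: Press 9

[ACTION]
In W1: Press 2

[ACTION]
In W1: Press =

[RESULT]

───────────────────────┨          
                     99┃          
─┐                     ┃          
 │                     ┃          
─┤                     ┃          
 │                     ┃━━━━━━━━┓ 
─┤                     ┃        ┃ 
 │                     ┃────────┨ 
─┤                     ┃s perio▲┃ 
 │                     ┃operati█┃ 
─┤                     ┃ssions ░┃ 
+│                     ┃streams░┃ 
─┘                     ┃records░┃ 
                       ┃uration░┃ 
                       ┃treams ░┃ 
━━━━━━━━━━━━━━━━━━━━━━━┛items i░┃ 
peline maintains network connec░┃ 
                               ░┃ 


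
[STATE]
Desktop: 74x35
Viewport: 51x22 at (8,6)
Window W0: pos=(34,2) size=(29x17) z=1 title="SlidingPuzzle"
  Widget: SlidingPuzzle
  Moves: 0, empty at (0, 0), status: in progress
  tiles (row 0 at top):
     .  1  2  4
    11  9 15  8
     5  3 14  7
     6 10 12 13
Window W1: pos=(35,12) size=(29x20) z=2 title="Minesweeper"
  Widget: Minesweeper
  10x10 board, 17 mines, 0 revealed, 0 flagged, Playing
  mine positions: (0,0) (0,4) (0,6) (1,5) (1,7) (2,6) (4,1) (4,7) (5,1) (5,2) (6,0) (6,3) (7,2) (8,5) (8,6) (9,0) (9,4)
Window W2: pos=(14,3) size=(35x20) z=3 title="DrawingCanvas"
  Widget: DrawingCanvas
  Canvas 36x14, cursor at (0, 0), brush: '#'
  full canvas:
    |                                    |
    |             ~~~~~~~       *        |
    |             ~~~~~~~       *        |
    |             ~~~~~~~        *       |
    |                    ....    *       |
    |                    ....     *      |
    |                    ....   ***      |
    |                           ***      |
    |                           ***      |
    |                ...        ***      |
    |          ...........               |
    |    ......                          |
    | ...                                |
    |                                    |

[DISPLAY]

      ┃+                                ┃ │  4 │   
      ┃             ~~~~~~~       *     ┃─┼────┤   
      ┃             ~~~~~~~       *     ┃ │  8 │   
      ┃             ~~~~~~~        *    ┃─┼────┤   
      ┃                    ....    *    ┃ │  7 │   
      ┃                    ....     *   ┃─┼────┤   
      ┃                    ....   ***   ┃━━━━━━━━━━
      ┃                           ***   ┃          
      ┃                           ***   ┃──────────
      ┃                ...        ***   ┃          
      ┃          ...........            ┃          
      ┃    ......                       ┃          
      ┃ ...                             ┃          
      ┃                                 ┃          
      ┃                                 ┃          
      ┃                                 ┃          
      ┗━━━━━━━━━━━━━━━━━━━━━━━━━━━━━━━━━┛          
                           ┃■■■■■■■■■■             
                           ┃■■■■■■■■■■             
                           ┃                       
                           ┃                       
                           ┃                       


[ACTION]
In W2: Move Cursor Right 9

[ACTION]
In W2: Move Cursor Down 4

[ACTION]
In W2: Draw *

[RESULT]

      ┃                                 ┃ │  4 │   
      ┃             ~~~~~~~       *     ┃─┼────┤   
      ┃             ~~~~~~~       *     ┃ │  8 │   
      ┃             ~~~~~~~        *    ┃─┼────┤   
      ┃         *          ....    *    ┃ │  7 │   
      ┃                    ....     *   ┃─┼────┤   
      ┃                    ....   ***   ┃━━━━━━━━━━
      ┃                           ***   ┃          
      ┃                           ***   ┃──────────
      ┃                ...        ***   ┃          
      ┃          ...........            ┃          
      ┃    ......                       ┃          
      ┃ ...                             ┃          
      ┃                                 ┃          
      ┃                                 ┃          
      ┃                                 ┃          
      ┗━━━━━━━━━━━━━━━━━━━━━━━━━━━━━━━━━┛          
                           ┃■■■■■■■■■■             
                           ┃■■■■■■■■■■             
                           ┃                       
                           ┃                       
                           ┃                       
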